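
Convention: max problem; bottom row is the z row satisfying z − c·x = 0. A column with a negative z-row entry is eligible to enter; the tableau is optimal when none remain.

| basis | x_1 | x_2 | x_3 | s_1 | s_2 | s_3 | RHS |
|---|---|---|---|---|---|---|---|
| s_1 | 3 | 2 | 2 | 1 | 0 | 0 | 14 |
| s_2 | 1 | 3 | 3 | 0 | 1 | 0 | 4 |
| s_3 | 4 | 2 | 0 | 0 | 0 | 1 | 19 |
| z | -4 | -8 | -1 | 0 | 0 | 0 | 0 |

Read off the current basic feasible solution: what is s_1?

s_1 is basic (row 1); its value is the RHS of that row, 14.

14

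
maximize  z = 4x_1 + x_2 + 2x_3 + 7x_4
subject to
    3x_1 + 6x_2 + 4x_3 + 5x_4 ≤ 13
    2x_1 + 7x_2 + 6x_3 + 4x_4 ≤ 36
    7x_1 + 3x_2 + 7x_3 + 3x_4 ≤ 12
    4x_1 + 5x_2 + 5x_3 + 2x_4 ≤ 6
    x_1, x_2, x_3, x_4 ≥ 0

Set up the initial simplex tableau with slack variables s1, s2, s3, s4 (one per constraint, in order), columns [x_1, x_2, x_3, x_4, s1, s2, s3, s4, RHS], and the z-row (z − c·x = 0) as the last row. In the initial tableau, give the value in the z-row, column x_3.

-2

The z-row carries the negated objective coefficients: the x_3 entry is -2.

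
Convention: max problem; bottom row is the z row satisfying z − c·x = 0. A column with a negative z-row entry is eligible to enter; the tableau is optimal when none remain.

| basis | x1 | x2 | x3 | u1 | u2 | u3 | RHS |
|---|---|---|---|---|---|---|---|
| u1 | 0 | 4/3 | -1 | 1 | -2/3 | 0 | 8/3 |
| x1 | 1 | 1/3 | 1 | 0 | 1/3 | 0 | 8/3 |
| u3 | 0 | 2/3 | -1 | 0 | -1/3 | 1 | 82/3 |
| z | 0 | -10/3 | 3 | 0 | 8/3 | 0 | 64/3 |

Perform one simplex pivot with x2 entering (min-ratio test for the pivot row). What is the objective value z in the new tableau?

28

Ratio test on column x2 — row 1: (8/3)/(4/3) = 2; row 2: (8/3)/(1/3) = 8; row 3: (82/3)/(2/3) = 41. Minimum is 2 at row 1 (u1 leaves); pivot element 4/3.
Pivot on row 1; the z-row RHS becomes 64/3 − (-10/3)·2 = 28.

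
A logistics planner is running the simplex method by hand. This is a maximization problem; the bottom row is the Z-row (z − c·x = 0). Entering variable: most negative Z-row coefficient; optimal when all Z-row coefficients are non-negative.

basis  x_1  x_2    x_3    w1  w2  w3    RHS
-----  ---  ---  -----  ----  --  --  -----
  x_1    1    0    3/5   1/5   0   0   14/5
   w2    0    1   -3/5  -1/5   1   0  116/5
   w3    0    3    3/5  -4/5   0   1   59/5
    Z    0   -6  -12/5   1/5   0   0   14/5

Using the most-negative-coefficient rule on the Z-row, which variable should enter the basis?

x_2

Negative Z-row entries: x_2: -6, x_3: -12/5.
The most negative is -6 in column x_2, so x_2 enters.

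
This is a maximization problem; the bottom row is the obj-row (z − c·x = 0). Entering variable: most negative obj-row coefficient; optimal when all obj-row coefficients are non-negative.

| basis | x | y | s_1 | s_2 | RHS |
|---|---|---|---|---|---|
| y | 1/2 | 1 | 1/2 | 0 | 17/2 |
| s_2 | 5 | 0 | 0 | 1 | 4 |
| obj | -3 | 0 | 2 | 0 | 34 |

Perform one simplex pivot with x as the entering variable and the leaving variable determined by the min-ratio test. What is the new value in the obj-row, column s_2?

Ratio test on column x — row 1: (17/2)/(1/2) = 17; row 2: 4/5 = 4/5. Minimum is 4/5 at row 2 (s_2 leaves); pivot element 5.
Divide row 2 by 5; eliminate column x from the other rows.
obj-row update in column s_2: 0 − (-3)·(1/5) = 3/5.

3/5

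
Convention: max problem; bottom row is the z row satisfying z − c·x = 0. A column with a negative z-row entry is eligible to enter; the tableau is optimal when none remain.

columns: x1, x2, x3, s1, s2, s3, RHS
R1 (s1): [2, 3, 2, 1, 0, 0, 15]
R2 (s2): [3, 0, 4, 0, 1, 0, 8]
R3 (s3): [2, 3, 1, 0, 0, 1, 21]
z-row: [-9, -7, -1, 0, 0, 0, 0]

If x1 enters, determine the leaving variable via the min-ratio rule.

s2

Column x1 entries and ratios — s1: 15/2 = 15/2; s2: 8/3 = 8/3; s3: 21/2 = 21/2.
Smallest ratio is 8/3 in the row of s2, so s2 leaves.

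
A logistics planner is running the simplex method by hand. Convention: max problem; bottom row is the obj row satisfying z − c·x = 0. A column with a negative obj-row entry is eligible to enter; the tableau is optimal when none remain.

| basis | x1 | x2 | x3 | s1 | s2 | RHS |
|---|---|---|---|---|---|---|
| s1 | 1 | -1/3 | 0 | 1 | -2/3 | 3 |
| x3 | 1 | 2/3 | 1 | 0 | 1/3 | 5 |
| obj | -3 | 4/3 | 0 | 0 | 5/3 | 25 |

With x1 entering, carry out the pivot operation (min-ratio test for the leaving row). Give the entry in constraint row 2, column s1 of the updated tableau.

-1

Ratio test on column x1 — row 1: 3/1 = 3; row 2: 5/1 = 5. Minimum is 3 at row 1 (s1 leaves); pivot element 1.
Divide row 1 by 1; eliminate column x1 from the other rows.
Row 2 update in column s1: 0 − 1·1 = -1.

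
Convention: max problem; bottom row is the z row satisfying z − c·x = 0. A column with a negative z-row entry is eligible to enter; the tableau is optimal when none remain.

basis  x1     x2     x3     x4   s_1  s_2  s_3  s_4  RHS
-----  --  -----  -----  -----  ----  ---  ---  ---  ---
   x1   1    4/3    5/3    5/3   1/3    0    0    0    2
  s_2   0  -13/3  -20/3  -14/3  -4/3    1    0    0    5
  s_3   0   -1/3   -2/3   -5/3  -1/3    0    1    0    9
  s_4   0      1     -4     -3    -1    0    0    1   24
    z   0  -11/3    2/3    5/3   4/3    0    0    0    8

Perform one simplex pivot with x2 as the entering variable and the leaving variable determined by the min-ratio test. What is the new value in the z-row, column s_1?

Ratio test on column x2 — row 1: 2/(4/3) = 3/2; row 2: entry -13/3 ≤ 0; row 3: entry -1/3 ≤ 0; row 4: 24/1 = 24. Minimum is 3/2 at row 1 (x1 leaves); pivot element 4/3.
Divide row 1 by 4/3; eliminate column x2 from the other rows.
z-row update in column s_1: 4/3 − (-11/3)·(1/4) = 9/4.

9/4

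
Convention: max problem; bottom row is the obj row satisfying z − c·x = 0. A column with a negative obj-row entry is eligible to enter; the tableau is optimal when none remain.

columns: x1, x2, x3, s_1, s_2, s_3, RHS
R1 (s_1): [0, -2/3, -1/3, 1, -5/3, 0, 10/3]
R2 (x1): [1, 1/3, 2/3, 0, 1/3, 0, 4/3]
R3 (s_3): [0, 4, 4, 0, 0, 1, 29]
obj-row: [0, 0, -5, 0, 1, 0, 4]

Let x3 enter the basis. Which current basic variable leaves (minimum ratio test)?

Column x3 entries and ratios — s_1: -1/3 ≤ 0, skip; x1: (4/3)/(2/3) = 2; s_3: 29/4 = 29/4.
Smallest ratio is 2 in the row of x1, so x1 leaves.

x1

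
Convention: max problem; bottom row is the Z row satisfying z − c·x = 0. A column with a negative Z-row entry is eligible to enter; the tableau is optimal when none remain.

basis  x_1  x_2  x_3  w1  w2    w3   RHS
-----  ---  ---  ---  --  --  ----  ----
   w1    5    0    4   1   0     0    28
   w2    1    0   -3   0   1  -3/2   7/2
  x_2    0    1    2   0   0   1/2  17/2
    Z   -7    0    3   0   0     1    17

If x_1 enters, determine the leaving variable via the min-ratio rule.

Column x_1 entries and ratios — w1: 28/5 = 28/5; w2: (7/2)/1 = 7/2; x_2: 0 ≤ 0, skip.
Smallest ratio is 7/2 in the row of w2, so w2 leaves.

w2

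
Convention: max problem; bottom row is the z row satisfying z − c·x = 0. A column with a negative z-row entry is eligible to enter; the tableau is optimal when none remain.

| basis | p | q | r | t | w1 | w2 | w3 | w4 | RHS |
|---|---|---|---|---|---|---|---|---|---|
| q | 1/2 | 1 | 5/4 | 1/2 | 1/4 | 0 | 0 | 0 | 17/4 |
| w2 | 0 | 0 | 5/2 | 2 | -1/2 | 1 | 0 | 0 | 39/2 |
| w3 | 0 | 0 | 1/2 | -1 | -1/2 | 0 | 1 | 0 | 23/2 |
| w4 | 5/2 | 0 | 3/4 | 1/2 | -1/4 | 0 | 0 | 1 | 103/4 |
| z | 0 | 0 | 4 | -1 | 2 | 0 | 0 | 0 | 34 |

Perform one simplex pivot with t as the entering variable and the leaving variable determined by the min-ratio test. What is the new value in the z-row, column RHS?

Ratio test on column t — row 1: (17/4)/(1/2) = 17/2; row 2: (39/2)/2 = 39/4; row 3: entry -1 ≤ 0; row 4: (103/4)/(1/2) = 103/2. Minimum is 17/2 at row 1 (q leaves); pivot element 1/2.
Divide row 1 by 1/2; eliminate column t from the other rows.
z-row update in column RHS: 34 − (-1)·(17/2) = 85/2.

85/2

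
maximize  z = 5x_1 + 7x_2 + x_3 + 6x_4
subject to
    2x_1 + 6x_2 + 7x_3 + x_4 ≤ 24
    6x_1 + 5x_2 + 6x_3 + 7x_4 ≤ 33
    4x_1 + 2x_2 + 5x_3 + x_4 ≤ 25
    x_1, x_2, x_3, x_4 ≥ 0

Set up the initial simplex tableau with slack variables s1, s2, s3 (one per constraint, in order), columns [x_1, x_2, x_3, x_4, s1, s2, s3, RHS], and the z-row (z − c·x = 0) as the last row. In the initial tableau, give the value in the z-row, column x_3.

-1

The z-row carries the negated objective coefficients: the x_3 entry is -1.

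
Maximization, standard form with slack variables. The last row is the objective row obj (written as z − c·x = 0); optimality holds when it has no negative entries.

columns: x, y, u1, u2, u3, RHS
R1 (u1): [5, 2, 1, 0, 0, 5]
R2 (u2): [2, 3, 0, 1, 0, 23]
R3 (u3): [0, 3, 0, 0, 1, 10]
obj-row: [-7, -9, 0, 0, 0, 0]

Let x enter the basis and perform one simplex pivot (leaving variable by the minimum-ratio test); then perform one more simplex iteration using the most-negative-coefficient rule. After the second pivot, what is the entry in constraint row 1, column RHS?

5/2

Ratio test on column x — row 1: 5/5 = 1; row 2: 23/2 = 23/2; row 3: entry 0 ≤ 0. Minimum is 1 at row 1 (u1 leaves); pivot element 5.
Divide row 1 by 5; eliminate column x from the other rows.
Second iteration: most negative obj-row entry is -31/5 in column y, so y enters.
Ratio test on column y — row 1: 1/(2/5) = 5/2; row 2: 21/(11/5) = 105/11; row 3: 10/3 = 10/3. Minimum is 5/2 at row 1 (x leaves); pivot element 2/5.
Divide row 1 by 2/5; eliminate column y from the other rows.
After both pivots, the entry at constraint row 1, column RHS is 5/2.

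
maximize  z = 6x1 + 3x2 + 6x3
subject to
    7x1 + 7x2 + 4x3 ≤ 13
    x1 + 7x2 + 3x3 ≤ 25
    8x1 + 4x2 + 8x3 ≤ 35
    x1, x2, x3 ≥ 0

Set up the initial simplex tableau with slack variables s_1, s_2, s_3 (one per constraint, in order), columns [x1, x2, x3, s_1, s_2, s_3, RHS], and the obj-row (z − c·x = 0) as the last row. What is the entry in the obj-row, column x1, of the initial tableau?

The obj-row carries the negated objective coefficients: the x1 entry is -6.

-6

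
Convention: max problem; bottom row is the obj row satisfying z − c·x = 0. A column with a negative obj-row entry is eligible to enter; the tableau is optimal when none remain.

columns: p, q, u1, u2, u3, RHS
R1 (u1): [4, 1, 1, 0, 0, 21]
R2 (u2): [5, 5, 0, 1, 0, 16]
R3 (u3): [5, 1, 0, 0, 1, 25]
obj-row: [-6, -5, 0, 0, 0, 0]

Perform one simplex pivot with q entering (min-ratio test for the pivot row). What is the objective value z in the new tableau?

Ratio test on column q — row 1: 21/1 = 21; row 2: 16/5 = 16/5; row 3: 25/1 = 25. Minimum is 16/5 at row 2 (u2 leaves); pivot element 5.
Pivot on row 2; the obj-row RHS becomes 0 − (-5)·(16/5) = 16.

16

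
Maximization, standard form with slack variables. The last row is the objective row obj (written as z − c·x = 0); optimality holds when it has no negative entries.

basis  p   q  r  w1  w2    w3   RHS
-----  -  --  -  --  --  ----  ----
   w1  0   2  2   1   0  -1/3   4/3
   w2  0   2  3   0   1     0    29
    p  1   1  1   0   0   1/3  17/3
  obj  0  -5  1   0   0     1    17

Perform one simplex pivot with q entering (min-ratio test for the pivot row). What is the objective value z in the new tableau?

Ratio test on column q — row 1: (4/3)/2 = 2/3; row 2: 29/2 = 29/2; row 3: (17/3)/1 = 17/3. Minimum is 2/3 at row 1 (w1 leaves); pivot element 2.
Pivot on row 1; the obj-row RHS becomes 17 − (-5)·(2/3) = 61/3.

61/3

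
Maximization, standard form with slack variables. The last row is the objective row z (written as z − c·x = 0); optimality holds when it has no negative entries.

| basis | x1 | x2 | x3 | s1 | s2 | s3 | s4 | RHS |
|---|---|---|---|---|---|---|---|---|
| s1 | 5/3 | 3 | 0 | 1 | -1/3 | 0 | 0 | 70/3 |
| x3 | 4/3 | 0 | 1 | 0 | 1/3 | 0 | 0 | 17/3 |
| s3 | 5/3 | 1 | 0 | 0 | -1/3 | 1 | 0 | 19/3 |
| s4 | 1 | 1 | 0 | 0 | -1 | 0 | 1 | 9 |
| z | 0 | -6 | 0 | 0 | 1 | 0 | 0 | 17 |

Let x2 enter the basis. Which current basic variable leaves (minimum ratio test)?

Column x2 entries and ratios — s1: (70/3)/3 = 70/9; x3: 0 ≤ 0, skip; s3: (19/3)/1 = 19/3; s4: 9/1 = 9.
Smallest ratio is 19/3 in the row of s3, so s3 leaves.

s3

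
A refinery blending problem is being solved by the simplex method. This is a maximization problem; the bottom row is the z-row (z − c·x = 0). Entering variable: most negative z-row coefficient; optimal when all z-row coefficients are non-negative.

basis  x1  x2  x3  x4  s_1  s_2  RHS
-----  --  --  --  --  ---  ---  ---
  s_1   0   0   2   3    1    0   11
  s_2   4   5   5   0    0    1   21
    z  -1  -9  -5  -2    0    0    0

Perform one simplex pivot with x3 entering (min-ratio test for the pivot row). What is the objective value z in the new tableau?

21

Ratio test on column x3 — row 1: 11/2 = 11/2; row 2: 21/5 = 21/5. Minimum is 21/5 at row 2 (s_2 leaves); pivot element 5.
Pivot on row 2; the z-row RHS becomes 0 − (-5)·(21/5) = 21.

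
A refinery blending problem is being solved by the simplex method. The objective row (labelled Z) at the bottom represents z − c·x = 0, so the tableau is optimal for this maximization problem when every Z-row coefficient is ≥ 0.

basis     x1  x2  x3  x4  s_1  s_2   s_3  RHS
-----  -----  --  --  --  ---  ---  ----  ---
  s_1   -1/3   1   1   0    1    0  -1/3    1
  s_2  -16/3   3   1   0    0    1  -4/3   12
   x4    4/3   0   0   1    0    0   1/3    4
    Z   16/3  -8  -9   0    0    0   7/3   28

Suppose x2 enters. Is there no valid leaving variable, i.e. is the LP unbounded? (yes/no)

no

Column x2 has positive entries in row(s) 1, 2, so the ratio test bounds it — not unbounded.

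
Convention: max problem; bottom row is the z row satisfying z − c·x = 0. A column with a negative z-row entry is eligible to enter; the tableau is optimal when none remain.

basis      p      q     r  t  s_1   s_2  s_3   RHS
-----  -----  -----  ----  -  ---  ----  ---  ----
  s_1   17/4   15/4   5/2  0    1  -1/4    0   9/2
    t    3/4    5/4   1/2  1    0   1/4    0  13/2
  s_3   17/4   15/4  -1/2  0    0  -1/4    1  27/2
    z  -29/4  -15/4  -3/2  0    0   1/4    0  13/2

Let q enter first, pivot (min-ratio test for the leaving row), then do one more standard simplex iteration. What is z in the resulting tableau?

241/17

Ratio test on column q — row 1: (9/2)/(15/4) = 6/5; row 2: (13/2)/(5/4) = 26/5; row 3: (27/2)/(15/4) = 18/5. Minimum is 6/5 at row 1 (s_1 leaves); pivot element 15/4.
Pivot on row 1; the z-row RHS becomes 13/2 − (-15/4)·(6/5) = 11.
Next entering variable (most negative z-row entry -3): p.
Ratio test on column p — row 1: (6/5)/(17/15) = 18/17; row 2: entry -2/3 ≤ 0; row 3: entry 0 ≤ 0. Minimum is 18/17 at row 1 (q leaves); pivot element 17/15.
After the second pivot the z-row RHS is 11 − (-3)·(18/17) = 241/17.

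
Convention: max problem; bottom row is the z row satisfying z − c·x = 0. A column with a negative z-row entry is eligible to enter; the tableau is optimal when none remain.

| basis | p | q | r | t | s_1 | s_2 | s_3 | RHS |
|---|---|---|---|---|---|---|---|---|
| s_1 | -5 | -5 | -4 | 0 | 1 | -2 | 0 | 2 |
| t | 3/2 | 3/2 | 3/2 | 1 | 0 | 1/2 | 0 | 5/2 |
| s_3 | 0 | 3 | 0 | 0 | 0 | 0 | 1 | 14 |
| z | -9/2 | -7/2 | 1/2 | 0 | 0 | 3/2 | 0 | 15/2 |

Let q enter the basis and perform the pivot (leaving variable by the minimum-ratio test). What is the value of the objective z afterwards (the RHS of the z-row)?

Ratio test on column q — row 1: entry -5 ≤ 0; row 2: (5/2)/(3/2) = 5/3; row 3: 14/3 = 14/3. Minimum is 5/3 at row 2 (t leaves); pivot element 3/2.
Pivot on row 2; the z-row RHS becomes 15/2 − (-7/2)·(5/3) = 40/3.

40/3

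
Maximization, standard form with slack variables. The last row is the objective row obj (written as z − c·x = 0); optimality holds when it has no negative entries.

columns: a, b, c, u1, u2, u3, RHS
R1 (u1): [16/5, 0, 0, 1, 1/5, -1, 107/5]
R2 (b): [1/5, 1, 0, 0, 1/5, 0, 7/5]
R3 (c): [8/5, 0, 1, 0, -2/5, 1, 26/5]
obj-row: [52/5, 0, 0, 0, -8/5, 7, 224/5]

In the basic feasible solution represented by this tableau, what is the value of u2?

u2 is not in the basis, so in the current basic feasible solution u2 = 0.

0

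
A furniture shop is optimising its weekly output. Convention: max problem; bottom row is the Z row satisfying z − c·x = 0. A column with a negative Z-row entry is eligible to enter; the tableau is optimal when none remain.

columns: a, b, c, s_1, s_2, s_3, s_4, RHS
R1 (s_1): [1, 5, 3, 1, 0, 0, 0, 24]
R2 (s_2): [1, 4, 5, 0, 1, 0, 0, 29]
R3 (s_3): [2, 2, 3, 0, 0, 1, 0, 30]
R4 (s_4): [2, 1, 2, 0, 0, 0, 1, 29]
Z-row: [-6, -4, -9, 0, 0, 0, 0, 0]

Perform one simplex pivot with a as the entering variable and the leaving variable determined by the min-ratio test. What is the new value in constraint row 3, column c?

Ratio test on column a — row 1: 24/1 = 24; row 2: 29/1 = 29; row 3: 30/2 = 15; row 4: 29/2 = 29/2. Minimum is 29/2 at row 4 (s_4 leaves); pivot element 2.
Divide row 4 by 2; eliminate column a from the other rows.
Row 3 update in column c: 3 − 2·1 = 1.

1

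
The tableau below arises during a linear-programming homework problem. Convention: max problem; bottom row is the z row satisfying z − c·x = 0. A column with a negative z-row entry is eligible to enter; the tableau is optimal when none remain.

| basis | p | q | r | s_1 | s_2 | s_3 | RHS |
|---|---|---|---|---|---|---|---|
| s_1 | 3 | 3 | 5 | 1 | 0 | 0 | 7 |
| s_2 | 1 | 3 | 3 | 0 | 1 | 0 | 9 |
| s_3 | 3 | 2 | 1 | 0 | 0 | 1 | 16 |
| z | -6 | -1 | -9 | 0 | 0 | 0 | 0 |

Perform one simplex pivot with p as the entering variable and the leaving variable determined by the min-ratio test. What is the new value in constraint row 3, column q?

-1

Ratio test on column p — row 1: 7/3 = 7/3; row 2: 9/1 = 9; row 3: 16/3 = 16/3. Minimum is 7/3 at row 1 (s_1 leaves); pivot element 3.
Divide row 1 by 3; eliminate column p from the other rows.
Row 3 update in column q: 2 − 3·1 = -1.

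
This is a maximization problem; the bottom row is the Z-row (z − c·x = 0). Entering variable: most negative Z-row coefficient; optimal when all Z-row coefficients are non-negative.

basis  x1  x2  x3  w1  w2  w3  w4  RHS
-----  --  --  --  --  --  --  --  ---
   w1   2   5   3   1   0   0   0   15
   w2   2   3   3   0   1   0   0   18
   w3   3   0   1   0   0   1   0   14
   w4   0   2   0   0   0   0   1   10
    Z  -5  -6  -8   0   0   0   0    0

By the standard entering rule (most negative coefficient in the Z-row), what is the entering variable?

Negative Z-row entries: x1: -5, x2: -6, x3: -8.
The most negative is -8 in column x3, so x3 enters.

x3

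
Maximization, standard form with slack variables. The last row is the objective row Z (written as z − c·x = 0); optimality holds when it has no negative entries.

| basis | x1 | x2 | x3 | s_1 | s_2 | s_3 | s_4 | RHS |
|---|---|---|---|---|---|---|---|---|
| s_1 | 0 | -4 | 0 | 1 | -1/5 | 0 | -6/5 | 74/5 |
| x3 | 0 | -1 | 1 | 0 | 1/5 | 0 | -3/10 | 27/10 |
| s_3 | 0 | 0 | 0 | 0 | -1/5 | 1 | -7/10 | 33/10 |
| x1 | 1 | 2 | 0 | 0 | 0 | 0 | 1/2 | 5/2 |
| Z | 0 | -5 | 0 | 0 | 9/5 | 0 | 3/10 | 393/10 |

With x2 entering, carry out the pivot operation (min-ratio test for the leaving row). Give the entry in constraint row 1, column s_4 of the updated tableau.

-1/5

Ratio test on column x2 — row 1: entry -4 ≤ 0; row 2: entry -1 ≤ 0; row 3: entry 0 ≤ 0; row 4: (5/2)/2 = 5/4. Minimum is 5/4 at row 4 (x1 leaves); pivot element 2.
Divide row 4 by 2; eliminate column x2 from the other rows.
Row 1 update in column s_4: -6/5 − (-4)·(1/4) = -1/5.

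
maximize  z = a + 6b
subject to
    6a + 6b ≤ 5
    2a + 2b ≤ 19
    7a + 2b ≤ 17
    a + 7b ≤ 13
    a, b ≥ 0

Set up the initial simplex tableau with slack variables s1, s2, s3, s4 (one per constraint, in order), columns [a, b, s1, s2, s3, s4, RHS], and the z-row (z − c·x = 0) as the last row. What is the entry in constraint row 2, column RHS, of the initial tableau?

The RHS of constraint 2 is b_2 = 19.

19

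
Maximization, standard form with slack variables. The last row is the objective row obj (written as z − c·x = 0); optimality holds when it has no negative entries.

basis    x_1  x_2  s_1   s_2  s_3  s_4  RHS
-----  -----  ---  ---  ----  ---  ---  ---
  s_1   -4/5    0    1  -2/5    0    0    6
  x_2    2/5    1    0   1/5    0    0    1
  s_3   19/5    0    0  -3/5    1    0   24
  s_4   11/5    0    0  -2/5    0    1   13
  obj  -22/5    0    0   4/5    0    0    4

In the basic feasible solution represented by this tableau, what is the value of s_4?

13

s_4 is basic (row 4); its value is the RHS of that row, 13.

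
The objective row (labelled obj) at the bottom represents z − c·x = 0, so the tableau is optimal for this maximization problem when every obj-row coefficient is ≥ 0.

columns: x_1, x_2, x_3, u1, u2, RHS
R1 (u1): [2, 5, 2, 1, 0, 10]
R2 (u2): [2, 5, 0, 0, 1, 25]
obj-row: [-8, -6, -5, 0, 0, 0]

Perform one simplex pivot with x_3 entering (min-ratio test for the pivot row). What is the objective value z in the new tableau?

Ratio test on column x_3 — row 1: 10/2 = 5; row 2: entry 0 ≤ 0. Minimum is 5 at row 1 (u1 leaves); pivot element 2.
Pivot on row 1; the obj-row RHS becomes 0 − (-5)·5 = 25.

25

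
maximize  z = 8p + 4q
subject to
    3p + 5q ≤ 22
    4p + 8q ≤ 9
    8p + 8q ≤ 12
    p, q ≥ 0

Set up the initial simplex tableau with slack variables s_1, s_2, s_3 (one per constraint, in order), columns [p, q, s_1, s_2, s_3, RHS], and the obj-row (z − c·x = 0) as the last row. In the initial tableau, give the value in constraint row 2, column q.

Constraint 2 has coefficient 8 on q.

8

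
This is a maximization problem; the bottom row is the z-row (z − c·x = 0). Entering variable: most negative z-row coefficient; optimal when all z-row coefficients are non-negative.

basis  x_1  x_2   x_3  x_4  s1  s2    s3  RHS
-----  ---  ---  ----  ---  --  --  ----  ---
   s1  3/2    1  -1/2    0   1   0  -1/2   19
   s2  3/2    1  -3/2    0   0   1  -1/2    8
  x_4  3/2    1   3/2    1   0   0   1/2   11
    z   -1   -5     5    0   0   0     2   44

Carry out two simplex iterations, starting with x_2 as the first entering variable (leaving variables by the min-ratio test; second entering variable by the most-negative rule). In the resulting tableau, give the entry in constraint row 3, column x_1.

0

Ratio test on column x_2 — row 1: 19/1 = 19; row 2: 8/1 = 8; row 3: 11/1 = 11. Minimum is 8 at row 2 (s2 leaves); pivot element 1.
Divide row 2 by 1; eliminate column x_2 from the other rows.
Second iteration: most negative z-row entry is -5/2 in column x_3, so x_3 enters.
Ratio test on column x_3 — row 1: 11/1 = 11; row 2: entry -3/2 ≤ 0; row 3: 3/3 = 1. Minimum is 1 at row 3 (x_4 leaves); pivot element 3.
Divide row 3 by 3; eliminate column x_3 from the other rows.
After both pivots, the entry at constraint row 3, column x_1 is 0.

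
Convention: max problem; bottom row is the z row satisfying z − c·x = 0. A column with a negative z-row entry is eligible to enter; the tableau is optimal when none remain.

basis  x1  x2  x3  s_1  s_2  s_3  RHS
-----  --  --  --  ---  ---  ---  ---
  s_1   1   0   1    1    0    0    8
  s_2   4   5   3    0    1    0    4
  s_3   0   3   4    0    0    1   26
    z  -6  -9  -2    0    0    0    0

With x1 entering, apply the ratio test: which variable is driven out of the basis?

Column x1 entries and ratios — s_1: 8/1 = 8; s_2: 4/4 = 1; s_3: 0 ≤ 0, skip.
Smallest ratio is 1 in the row of s_2, so s_2 leaves.

s_2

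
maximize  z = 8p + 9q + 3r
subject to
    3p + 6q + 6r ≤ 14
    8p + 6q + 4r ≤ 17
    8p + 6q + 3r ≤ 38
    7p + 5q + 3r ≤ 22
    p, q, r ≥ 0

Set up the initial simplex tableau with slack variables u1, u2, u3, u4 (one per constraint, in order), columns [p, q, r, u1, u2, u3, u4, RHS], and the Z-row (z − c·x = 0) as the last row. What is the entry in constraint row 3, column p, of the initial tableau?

8

Constraint 3 has coefficient 8 on p.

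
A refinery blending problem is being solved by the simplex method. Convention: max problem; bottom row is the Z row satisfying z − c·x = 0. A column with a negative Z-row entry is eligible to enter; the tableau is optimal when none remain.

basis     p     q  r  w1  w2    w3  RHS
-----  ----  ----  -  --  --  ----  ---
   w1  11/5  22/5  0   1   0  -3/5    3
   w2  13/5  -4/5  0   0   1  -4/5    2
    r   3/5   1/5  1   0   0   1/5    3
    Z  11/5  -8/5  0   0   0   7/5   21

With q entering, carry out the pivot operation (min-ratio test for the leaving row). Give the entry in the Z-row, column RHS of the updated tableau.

243/11

Ratio test on column q — row 1: 3/(22/5) = 15/22; row 2: entry -4/5 ≤ 0; row 3: 3/(1/5) = 15. Minimum is 15/22 at row 1 (w1 leaves); pivot element 22/5.
Divide row 1 by 22/5; eliminate column q from the other rows.
Z-row update in column RHS: 21 − (-8/5)·(15/22) = 243/11.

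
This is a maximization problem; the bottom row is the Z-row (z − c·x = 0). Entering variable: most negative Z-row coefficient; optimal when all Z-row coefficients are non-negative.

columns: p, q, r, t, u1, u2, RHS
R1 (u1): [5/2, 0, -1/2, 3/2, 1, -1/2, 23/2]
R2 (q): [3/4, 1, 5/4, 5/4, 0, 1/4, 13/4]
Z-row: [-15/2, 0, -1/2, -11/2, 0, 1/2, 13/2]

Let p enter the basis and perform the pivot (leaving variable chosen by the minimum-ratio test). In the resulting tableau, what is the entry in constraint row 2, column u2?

1/3

Ratio test on column p — row 1: (23/2)/(5/2) = 23/5; row 2: (13/4)/(3/4) = 13/3. Minimum is 13/3 at row 2 (q leaves); pivot element 3/4.
Divide row 2 by 3/4; eliminate column p from the other rows.
In the new row 2, the u2 entry is the old entry divided by the pivot: (1/4)/(3/4) = 1/3.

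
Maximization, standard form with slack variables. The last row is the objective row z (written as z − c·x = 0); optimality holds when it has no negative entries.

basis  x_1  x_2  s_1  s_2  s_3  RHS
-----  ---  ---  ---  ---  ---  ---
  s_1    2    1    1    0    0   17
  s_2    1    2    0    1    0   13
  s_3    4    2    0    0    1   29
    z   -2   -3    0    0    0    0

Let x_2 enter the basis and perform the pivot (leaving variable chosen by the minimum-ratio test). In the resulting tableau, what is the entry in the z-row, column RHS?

39/2

Ratio test on column x_2 — row 1: 17/1 = 17; row 2: 13/2 = 13/2; row 3: 29/2 = 29/2. Minimum is 13/2 at row 2 (s_2 leaves); pivot element 2.
Divide row 2 by 2; eliminate column x_2 from the other rows.
z-row update in column RHS: 0 − (-3)·(13/2) = 39/2.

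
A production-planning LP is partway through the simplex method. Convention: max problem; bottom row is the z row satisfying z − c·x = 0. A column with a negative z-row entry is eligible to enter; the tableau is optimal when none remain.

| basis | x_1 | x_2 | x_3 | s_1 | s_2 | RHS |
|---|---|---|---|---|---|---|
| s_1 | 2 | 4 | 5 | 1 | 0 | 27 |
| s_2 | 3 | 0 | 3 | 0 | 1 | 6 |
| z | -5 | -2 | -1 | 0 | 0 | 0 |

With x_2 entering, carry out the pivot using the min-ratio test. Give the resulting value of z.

Ratio test on column x_2 — row 1: 27/4 = 27/4; row 2: entry 0 ≤ 0. Minimum is 27/4 at row 1 (s_1 leaves); pivot element 4.
Pivot on row 1; the z-row RHS becomes 0 − (-2)·(27/4) = 27/2.

27/2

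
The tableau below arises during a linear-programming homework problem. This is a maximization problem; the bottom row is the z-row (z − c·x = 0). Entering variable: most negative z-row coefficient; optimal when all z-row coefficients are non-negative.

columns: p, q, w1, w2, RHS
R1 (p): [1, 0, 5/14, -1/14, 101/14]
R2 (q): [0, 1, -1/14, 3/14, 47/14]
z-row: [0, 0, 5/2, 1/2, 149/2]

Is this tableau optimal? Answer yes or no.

Every z-row coefficient is ≥ 0, so the tableau is optimal.

yes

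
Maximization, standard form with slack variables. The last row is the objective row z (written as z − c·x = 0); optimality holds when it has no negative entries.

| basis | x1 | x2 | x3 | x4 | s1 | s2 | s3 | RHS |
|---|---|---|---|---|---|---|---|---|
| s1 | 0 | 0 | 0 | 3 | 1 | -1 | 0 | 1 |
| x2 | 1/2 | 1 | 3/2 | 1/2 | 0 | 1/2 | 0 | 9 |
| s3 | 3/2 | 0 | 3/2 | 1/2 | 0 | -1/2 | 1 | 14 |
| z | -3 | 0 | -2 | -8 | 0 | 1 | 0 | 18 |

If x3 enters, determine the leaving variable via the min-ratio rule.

x2

Column x3 entries and ratios — s1: 0 ≤ 0, skip; x2: 9/(3/2) = 6; s3: 14/(3/2) = 28/3.
Smallest ratio is 6 in the row of x2, so x2 leaves.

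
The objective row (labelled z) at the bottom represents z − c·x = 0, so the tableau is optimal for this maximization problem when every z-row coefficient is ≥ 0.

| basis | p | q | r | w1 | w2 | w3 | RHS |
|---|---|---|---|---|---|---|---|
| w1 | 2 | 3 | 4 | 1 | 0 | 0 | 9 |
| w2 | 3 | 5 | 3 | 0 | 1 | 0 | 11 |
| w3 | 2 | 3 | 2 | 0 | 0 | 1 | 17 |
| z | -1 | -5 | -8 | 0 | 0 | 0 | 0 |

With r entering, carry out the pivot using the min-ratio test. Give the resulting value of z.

Ratio test on column r — row 1: 9/4 = 9/4; row 2: 11/3 = 11/3; row 3: 17/2 = 17/2. Minimum is 9/4 at row 1 (w1 leaves); pivot element 4.
Pivot on row 1; the z-row RHS becomes 0 − (-8)·(9/4) = 18.

18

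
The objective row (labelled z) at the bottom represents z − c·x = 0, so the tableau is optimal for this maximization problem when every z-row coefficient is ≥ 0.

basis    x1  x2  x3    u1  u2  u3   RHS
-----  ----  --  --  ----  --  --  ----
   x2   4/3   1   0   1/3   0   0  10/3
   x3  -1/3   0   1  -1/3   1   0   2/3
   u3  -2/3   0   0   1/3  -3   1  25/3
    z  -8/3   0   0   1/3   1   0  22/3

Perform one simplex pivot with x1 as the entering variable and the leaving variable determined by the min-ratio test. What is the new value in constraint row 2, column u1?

Ratio test on column x1 — row 1: (10/3)/(4/3) = 5/2; row 2: entry -1/3 ≤ 0; row 3: entry -2/3 ≤ 0. Minimum is 5/2 at row 1 (x2 leaves); pivot element 4/3.
Divide row 1 by 4/3; eliminate column x1 from the other rows.
Row 2 update in column u1: -1/3 − (-1/3)·(1/4) = -1/4.

-1/4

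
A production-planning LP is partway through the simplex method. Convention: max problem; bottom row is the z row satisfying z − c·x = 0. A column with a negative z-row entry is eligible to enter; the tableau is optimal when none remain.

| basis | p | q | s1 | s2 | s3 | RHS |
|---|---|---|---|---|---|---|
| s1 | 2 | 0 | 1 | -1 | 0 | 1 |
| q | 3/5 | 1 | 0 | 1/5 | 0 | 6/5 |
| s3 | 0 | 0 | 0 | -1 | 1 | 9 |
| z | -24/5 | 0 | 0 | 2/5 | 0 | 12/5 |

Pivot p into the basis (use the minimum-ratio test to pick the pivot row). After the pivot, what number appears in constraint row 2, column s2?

Ratio test on column p — row 1: 1/2 = 1/2; row 2: (6/5)/(3/5) = 2; row 3: entry 0 ≤ 0. Minimum is 1/2 at row 1 (s1 leaves); pivot element 2.
Divide row 1 by 2; eliminate column p from the other rows.
Row 2 update in column s2: 1/5 − (3/5)·(-1/2) = 1/2.

1/2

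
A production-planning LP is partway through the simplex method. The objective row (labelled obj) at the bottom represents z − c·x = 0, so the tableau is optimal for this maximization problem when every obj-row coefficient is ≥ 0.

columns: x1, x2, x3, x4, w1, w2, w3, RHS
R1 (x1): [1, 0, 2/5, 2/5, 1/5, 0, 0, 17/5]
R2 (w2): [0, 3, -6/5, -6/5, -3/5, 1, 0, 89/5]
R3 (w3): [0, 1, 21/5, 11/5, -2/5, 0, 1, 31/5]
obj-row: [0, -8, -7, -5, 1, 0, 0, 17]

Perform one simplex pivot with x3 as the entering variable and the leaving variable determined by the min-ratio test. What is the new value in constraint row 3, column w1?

Ratio test on column x3 — row 1: (17/5)/(2/5) = 17/2; row 2: entry -6/5 ≤ 0; row 3: (31/5)/(21/5) = 31/21. Minimum is 31/21 at row 3 (w3 leaves); pivot element 21/5.
Divide row 3 by 21/5; eliminate column x3 from the other rows.
In the new row 3, the w1 entry is the old entry divided by the pivot: (-2/5)/(21/5) = -2/21.

-2/21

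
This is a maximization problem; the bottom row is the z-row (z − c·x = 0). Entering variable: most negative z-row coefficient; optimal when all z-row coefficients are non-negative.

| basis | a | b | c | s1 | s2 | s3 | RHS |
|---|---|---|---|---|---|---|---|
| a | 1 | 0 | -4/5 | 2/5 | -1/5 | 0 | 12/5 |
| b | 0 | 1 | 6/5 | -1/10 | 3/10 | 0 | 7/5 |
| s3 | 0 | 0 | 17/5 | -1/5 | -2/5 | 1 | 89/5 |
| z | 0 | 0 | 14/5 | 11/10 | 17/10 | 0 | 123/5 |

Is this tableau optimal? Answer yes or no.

Every z-row coefficient is ≥ 0, so the tableau is optimal.

yes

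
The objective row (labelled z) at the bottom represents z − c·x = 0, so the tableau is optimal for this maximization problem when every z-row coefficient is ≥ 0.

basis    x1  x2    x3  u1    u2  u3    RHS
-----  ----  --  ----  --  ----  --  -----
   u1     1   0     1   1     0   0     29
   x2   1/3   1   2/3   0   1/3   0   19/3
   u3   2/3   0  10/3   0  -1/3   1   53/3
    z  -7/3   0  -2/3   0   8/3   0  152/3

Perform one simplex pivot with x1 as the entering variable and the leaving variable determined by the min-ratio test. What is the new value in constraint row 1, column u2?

Ratio test on column x1 — row 1: 29/1 = 29; row 2: (19/3)/(1/3) = 19; row 3: (53/3)/(2/3) = 53/2. Minimum is 19 at row 2 (x2 leaves); pivot element 1/3.
Divide row 2 by 1/3; eliminate column x1 from the other rows.
Row 1 update in column u2: 0 − 1·1 = -1.

-1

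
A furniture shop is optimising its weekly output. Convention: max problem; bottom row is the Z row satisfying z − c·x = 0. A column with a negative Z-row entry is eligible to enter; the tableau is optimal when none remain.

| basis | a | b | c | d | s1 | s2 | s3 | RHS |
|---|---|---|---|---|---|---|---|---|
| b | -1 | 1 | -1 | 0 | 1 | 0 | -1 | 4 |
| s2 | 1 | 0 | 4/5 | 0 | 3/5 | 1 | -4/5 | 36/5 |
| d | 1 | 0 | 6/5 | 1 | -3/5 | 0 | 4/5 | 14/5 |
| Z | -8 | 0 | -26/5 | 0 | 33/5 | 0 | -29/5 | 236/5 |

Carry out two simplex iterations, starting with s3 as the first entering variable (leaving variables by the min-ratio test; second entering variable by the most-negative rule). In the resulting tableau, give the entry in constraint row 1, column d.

Ratio test on column s3 — row 1: entry -1 ≤ 0; row 2: entry -4/5 ≤ 0; row 3: (14/5)/(4/5) = 7/2. Minimum is 7/2 at row 3 (d leaves); pivot element 4/5.
Divide row 3 by 4/5; eliminate column s3 from the other rows.
Second iteration: most negative Z-row entry is -3/4 in column a, so a enters.
Ratio test on column a — row 1: (15/2)/(1/4) = 30; row 2: 10/2 = 5; row 3: (7/2)/(5/4) = 14/5. Minimum is 14/5 at row 3 (s3 leaves); pivot element 5/4.
Divide row 3 by 5/4; eliminate column a from the other rows.
After both pivots, the entry at constraint row 1, column d is 1.

1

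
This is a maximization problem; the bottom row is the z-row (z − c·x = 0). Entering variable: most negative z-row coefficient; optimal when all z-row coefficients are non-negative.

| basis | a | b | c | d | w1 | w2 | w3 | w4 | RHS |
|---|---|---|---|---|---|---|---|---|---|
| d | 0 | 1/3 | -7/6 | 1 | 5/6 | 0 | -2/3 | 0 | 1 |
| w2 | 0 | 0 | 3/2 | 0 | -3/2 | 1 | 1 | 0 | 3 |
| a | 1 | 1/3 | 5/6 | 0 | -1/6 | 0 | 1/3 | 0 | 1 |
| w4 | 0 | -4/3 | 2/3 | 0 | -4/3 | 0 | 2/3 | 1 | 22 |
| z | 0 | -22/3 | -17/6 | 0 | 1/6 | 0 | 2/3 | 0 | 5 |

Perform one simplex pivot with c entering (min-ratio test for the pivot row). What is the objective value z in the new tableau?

Ratio test on column c — row 1: entry -7/6 ≤ 0; row 2: 3/(3/2) = 2; row 3: 1/(5/6) = 6/5; row 4: 22/(2/3) = 33. Minimum is 6/5 at row 3 (a leaves); pivot element 5/6.
Pivot on row 3; the z-row RHS becomes 5 − (-17/6)·(6/5) = 42/5.

42/5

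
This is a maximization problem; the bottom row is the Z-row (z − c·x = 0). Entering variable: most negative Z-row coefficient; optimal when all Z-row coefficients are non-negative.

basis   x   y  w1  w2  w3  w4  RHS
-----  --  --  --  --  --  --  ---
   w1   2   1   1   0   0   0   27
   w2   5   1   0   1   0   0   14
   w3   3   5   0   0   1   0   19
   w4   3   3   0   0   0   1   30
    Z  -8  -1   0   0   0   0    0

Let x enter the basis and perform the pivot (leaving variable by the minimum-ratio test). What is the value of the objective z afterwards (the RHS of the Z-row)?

112/5

Ratio test on column x — row 1: 27/2 = 27/2; row 2: 14/5 = 14/5; row 3: 19/3 = 19/3; row 4: 30/3 = 10. Minimum is 14/5 at row 2 (w2 leaves); pivot element 5.
Pivot on row 2; the Z-row RHS becomes 0 − (-8)·(14/5) = 112/5.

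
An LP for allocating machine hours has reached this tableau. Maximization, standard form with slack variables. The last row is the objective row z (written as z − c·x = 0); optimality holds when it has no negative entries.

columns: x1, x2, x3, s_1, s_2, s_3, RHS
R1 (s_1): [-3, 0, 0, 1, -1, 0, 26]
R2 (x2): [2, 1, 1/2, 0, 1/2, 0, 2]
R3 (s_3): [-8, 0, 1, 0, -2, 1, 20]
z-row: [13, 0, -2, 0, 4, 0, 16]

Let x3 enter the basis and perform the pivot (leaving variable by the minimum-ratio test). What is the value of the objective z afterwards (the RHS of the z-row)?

24

Ratio test on column x3 — row 1: entry 0 ≤ 0; row 2: 2/(1/2) = 4; row 3: 20/1 = 20. Minimum is 4 at row 2 (x2 leaves); pivot element 1/2.
Pivot on row 2; the z-row RHS becomes 16 − (-2)·4 = 24.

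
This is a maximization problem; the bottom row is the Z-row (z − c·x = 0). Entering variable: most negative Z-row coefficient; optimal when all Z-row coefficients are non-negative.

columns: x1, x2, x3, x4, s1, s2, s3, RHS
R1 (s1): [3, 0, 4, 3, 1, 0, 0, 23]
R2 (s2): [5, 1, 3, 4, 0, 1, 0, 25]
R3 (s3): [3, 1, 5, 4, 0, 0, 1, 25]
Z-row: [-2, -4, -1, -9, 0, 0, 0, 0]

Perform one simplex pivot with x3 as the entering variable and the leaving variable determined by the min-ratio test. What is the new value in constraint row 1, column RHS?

3

Ratio test on column x3 — row 1: 23/4 = 23/4; row 2: 25/3 = 25/3; row 3: 25/5 = 5. Minimum is 5 at row 3 (s3 leaves); pivot element 5.
Divide row 3 by 5; eliminate column x3 from the other rows.
Row 1 update in column RHS: 23 − 4·5 = 3.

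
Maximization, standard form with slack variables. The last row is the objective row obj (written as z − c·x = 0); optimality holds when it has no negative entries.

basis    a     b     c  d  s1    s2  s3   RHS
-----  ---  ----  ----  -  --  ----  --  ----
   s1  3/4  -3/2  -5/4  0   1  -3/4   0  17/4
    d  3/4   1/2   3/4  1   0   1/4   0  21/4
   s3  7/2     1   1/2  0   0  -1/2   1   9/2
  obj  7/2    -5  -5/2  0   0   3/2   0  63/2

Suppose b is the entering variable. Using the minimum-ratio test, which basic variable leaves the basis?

Column b entries and ratios — s1: -3/2 ≤ 0, skip; d: (21/4)/(1/2) = 21/2; s3: (9/2)/1 = 9/2.
Smallest ratio is 9/2 in the row of s3, so s3 leaves.

s3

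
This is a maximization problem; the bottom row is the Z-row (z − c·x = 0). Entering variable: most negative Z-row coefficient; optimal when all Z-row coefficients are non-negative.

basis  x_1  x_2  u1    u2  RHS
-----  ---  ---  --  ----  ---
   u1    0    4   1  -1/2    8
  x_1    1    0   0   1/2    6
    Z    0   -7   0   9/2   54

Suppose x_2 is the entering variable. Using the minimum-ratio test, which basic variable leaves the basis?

Column x_2 entries and ratios — u1: 8/4 = 2; x_1: 0 ≤ 0, skip.
Smallest ratio is 2 in the row of u1, so u1 leaves.

u1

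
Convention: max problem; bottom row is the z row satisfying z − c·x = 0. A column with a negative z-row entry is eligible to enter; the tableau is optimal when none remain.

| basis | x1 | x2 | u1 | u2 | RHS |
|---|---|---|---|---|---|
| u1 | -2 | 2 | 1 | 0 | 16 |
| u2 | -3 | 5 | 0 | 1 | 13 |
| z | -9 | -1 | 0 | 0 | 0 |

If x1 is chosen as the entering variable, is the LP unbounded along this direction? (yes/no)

Every constraint-row entry in column x1 is ≤ 0, so increasing x1 is unbounded.

yes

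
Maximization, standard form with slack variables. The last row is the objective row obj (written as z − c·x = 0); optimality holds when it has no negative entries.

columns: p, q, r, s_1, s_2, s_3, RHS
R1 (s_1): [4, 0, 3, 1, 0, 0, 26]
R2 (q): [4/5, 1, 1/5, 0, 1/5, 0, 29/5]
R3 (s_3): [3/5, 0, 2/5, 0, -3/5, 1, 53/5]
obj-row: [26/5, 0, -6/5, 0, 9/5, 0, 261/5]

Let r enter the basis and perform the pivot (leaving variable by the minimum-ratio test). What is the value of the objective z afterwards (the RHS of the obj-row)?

313/5

Ratio test on column r — row 1: 26/3 = 26/3; row 2: (29/5)/(1/5) = 29; row 3: (53/5)/(2/5) = 53/2. Minimum is 26/3 at row 1 (s_1 leaves); pivot element 3.
Pivot on row 1; the obj-row RHS becomes 261/5 − (-6/5)·(26/3) = 313/5.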